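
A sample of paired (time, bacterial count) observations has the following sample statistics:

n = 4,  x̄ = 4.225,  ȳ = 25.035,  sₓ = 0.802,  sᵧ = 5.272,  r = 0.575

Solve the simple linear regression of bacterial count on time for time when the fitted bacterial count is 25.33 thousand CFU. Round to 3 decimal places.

4.303

b = r · sᵧ/sₓ = 0.575 · 5.272/0.802 = 3.779800
a = ȳ − b·x̄ = 25.035 − 3.779800·4.225 = 9.065343
Set a + b·x = 25.33: x = (25.33 − 9.065343) / 3.779800 = 4.303046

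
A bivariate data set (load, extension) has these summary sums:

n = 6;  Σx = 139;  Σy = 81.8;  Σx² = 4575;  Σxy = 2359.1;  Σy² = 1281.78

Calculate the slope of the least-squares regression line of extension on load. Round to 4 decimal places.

0.3425

Sxx = Σx² − (Σx)²/n = 4575 − 3220.166667 = 1354.833333
Sxy = Σxy − (Σx)(Σy)/n = 2359.1 − 1895.033333 = 464.066667
b = Sxy/Sxx = 464.066667/1354.833333 = 0.342527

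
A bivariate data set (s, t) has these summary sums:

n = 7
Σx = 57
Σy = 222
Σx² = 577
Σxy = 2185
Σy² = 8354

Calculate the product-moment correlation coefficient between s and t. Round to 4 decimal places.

0.9799

Sxx = Σx² − (Σx)²/n = 577 − 464.142857 = 112.857143
Sxy = Σxy − (Σx)(Σy)/n = 2185 − 1807.714286 = 377.285714
Syy = Σy² − (Σy)²/n = 8354 − 7040.571429 = 1313.428571
r = Sxy/√(Sxx·Syy) = 377.285714/√(148229.795918) = 377.285714/385.006228 = 0.979947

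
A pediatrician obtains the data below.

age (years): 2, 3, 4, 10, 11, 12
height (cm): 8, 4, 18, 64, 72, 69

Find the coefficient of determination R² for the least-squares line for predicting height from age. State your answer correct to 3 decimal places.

n = 6, Σx = 42, Σy = 235, Σxy = 2360, Σx² = 394, Σy² = 14445
Sxx = Σx² − (Σx)²/n = 394 − 294 = 100
Sxy = Σxy − (Σx)(Σy)/n = 2360 − 1645 = 715
Syy = Σy² − (Σy)²/n = 14445 − 9204.166667 = 5240.833333
R² = Sxy²/(Sxx·Syy) = (715)²/(100·5240.833333) = 0.975465

0.975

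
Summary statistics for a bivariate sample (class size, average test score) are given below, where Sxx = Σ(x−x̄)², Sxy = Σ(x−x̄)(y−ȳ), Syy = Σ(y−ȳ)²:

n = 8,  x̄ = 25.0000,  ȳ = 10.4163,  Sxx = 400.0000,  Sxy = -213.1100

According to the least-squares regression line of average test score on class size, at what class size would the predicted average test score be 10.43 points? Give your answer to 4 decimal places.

b = Sxy/Sxx = -213.11/400 = -0.532775
a = ȳ − b·x̄ = 10.4163 − (-0.532775)·25 = 23.735675
Set a + b·x = 10.43: x = (10.43 − 23.735675) / (-0.532775) = 24.974286

24.9743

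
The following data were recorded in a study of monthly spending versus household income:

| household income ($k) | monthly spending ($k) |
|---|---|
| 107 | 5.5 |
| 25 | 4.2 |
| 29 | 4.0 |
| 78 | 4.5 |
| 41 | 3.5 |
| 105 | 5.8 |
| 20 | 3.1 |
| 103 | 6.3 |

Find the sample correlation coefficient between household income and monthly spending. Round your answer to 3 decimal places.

n = 8, Σx = 508, Σy = 36.9, Σxy = 2623.9, Σx² = 42714, Σy² = 179.33
Sxx = Σx² − (Σx)²/n = 42714 − 32258 = 10456
Sxy = Σxy − (Σx)(Σy)/n = 2623.9 − 2343.15 = 280.75
Syy = Σy² − (Σy)²/n = 179.33 − 170.20125 = 9.12875
r = Sxy/√(Sxx·Syy) = 280.75/√(95450.21) = 280.75/308.950174 = 0.908723

0.909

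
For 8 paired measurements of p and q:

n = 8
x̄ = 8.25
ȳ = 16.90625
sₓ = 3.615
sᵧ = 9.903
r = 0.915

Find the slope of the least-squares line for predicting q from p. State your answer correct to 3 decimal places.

2.507

b = r · sᵧ/sₓ = 0.915 · 9.903/3.615 = 2.506568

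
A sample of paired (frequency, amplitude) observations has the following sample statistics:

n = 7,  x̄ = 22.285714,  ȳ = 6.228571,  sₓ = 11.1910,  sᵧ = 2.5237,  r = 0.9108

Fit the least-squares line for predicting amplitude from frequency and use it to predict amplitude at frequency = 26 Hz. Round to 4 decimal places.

6.9915

b = r · sᵧ/sₓ = 0.9108 · 2.5237/11.191 = 0.205396
a = ȳ − b·x̄ = 6.228571 − 0.205396·22.285714 = 1.651176
ŷ(26) = a + b·26 = 1.651176 + 0.205396·26 = 6.991470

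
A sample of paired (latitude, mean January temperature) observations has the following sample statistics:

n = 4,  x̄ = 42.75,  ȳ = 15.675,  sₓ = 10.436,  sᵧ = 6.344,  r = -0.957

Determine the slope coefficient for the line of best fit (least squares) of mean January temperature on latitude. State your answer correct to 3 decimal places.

-0.582

b = r · sᵧ/sₓ = -0.957 · 6.344/10.436 = -0.581756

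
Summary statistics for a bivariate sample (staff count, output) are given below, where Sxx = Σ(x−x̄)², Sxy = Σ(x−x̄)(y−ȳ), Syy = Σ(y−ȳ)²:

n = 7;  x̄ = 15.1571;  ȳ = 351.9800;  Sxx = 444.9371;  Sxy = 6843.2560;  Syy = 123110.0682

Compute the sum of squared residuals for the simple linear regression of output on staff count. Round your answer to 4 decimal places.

17858.8930

b = Sxy/Sxx = 6843.256/444.9371 = 15.380277
SSE = Syy − b·Sxy = 123110.0682 − 15.380277·6843.256 = 17858.892963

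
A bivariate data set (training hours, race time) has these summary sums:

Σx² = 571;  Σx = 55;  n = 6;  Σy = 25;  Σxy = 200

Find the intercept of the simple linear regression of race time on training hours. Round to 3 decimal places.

Sxx = Σx² − (Σx)²/n = 571 − 504.166667 = 66.833333
Sxy = Σxy − (Σx)(Σy)/n = 200 − 229.166667 = -29.166667
b = Sxy/Sxx = -29.166667/66.833333 = -0.436409
a = ȳ − b·x̄ = 4.166667 − (-0.436409)·9.166667 = 8.167082

8.167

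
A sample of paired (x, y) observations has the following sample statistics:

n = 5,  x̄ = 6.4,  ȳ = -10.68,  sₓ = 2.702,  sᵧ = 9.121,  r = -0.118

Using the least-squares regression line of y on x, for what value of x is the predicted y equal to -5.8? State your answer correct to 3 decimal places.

-5.851

b = r · sᵧ/sₓ = -0.118 · 9.121/2.702 = -0.398326
a = ȳ − b·x̄ = -10.68 − (-0.398326)·6.4 = -8.130711
Set a + b·x = -5.8: x = (-5.8 − (-8.130711)) / (-0.398326) = -5.851259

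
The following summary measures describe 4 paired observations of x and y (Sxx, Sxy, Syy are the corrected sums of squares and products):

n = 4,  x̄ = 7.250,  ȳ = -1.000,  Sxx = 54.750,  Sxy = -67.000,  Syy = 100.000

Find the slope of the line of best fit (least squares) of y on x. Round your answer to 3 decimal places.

b = Sxy/Sxx = -67/54.75 = -1.223744

-1.224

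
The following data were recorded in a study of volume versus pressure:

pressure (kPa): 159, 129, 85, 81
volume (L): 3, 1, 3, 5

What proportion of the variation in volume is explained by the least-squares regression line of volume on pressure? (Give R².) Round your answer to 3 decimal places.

0.276

n = 4, Σx = 454, Σy = 12, Σxy = 1266, Σx² = 55708, Σy² = 44
Sxx = Σx² − (Σx)²/n = 55708 − 51529 = 4179
Sxy = Σxy − (Σx)(Σy)/n = 1266 − 1362 = -96
Syy = Σy² − (Σy)²/n = 44 − 36 = 8
R² = Sxy²/(Sxx·Syy) = (-96)²/(4179·8) = 0.275664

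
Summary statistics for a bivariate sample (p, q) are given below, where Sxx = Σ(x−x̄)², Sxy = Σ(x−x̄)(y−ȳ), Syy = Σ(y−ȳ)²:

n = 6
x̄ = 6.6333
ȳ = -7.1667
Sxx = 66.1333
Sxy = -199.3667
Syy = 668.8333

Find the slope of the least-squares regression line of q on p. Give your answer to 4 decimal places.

b = Sxy/Sxx = -199.3667/66.1333 = -3.014619

-3.0146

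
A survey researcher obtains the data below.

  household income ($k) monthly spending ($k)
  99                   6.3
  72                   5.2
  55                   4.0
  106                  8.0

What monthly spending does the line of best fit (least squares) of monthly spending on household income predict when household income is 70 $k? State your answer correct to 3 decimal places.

4.986

n = 4, Σx = 332, Σy = 23.5, Σxy = 2066.1, Σx² = 29246
Sxx = Σx² − (Σx)²/n = 29246 − 27556 = 1690
Sxy = Σxy − (Σx)(Σy)/n = 2066.1 − 1950.5 = 115.6
b = Sxy/Sxx = 115.6/1690 = 0.068402
a = ȳ − b·x̄ = 5.875 − 0.068402·83 = 0.197604
ŷ(70) = a + b·70 = 0.197604 + 0.068402·70 = 4.985769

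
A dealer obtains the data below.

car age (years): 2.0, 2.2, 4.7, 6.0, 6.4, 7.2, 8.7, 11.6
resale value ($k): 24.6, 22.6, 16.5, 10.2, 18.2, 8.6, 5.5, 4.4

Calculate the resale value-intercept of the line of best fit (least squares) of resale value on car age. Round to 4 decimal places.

27.2990

n = 8, Σx = 48.8, Σy = 110.6, Σxy = 514.96, Σx² = 369.98
Sxx = Σx² − (Σx)²/n = 369.98 − 297.68 = 72.3
Sxy = Σxy − (Σx)(Σy)/n = 514.96 − 674.66 = -159.7
b = Sxy/Sxx = -159.7/72.3 = -2.208852
a = ȳ − b·x̄ = 13.825 − (-2.208852)·6.1 = 27.298997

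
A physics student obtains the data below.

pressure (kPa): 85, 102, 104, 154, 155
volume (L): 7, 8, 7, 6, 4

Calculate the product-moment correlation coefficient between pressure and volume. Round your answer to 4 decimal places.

-0.8000

n = 5, Σx = 600, Σy = 32, Σxy = 3683, Σx² = 76186, Σy² = 214
Sxx = Σx² − (Σx)²/n = 76186 − 72000 = 4186
Sxy = Σxy − (Σx)(Σy)/n = 3683 − 3840 = -157
Syy = Σy² − (Σy)²/n = 214 − 204.8 = 9.2
r = Sxy/√(Sxx·Syy) = -157/√(38511.2) = -157/196.242707 = -0.800030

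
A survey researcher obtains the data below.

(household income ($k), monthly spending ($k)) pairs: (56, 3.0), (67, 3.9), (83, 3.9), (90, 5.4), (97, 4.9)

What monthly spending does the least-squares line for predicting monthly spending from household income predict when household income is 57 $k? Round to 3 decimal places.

n = 5, Σx = 393, Σy = 21.1, Σxy = 1714.3, Σx² = 32023
Sxx = Σx² − (Σx)²/n = 32023 − 30889.8 = 1133.2
Sxy = Σxy − (Σx)(Σy)/n = 1714.3 − 1658.46 = 55.84
b = Sxy/Sxx = 55.84/1133.2 = 0.049276
a = ȳ − b·x̄ = 4.22 − 0.049276·78.6 = 0.346876
ŷ(57) = a + b·57 = 0.346876 + 0.049276·57 = 3.155630

3.156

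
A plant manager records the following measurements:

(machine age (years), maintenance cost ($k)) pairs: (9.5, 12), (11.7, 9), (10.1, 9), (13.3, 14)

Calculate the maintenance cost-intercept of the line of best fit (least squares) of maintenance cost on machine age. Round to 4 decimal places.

n = 4, Σx = 44.6, Σy = 44, Σxy = 496.4, Σx² = 506.04
Sxx = Σx² − (Σx)²/n = 506.04 − 497.29 = 8.75
Sxy = Σxy − (Σx)(Σy)/n = 496.4 − 490.6 = 5.8
b = Sxy/Sxx = 5.8/8.75 = 0.662857
a = ȳ − b·x̄ = 11 − 0.662857·11.15 = 3.609143

3.6091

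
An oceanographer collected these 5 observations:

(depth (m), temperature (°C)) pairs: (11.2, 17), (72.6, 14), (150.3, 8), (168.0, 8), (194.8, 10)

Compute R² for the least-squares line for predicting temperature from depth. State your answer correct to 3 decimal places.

0.841

n = 5, Σx = 596.9, Σy = 57, Σxy = 5701.2, Σx² = 94157.33, Σy² = 713
Sxx = Σx² − (Σx)²/n = 94157.33 − 71257.922 = 22899.408
Sxy = Σxy − (Σx)(Σy)/n = 5701.2 − 6804.66 = -1103.46
Syy = Σy² − (Σy)²/n = 713 − 649.8 = 63.2
R² = Sxy²/(Sxx·Syy) = (-1103.46)²/(22899.408·63.2) = 0.841341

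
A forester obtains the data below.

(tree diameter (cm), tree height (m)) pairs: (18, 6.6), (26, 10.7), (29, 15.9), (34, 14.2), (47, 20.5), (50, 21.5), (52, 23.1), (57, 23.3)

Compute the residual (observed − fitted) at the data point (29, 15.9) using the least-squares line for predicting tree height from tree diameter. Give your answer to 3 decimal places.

3.193

n = 8, Σx = 313, Σy = 135.8, Σxy = 5908.7, Σx² = 13659
Sxx = Σx² − (Σx)²/n = 13659 − 12246.125 = 1412.875
Sxy = Σxy − (Σx)(Σy)/n = 5908.7 − 5313.175 = 595.525
b = Sxy/Sxx = 595.525/1412.875 = 0.421499
a = ȳ − b·x̄ = 16.975 − 0.421499·39.125 = 0.483863
ŷ(29) = 0.483863 + 0.421499·29 = 12.707325
residual = y − ŷ = 15.9 − 12.707325 = 3.192675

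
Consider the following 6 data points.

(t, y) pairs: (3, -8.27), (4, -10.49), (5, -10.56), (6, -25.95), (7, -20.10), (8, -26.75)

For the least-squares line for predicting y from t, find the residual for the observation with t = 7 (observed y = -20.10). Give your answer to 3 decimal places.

2.775

n = 6, Σx = 33, Σy = -102.12, Σxy = -629.97, Σx² = 199
Sxx = Σx² − (Σx)²/n = 199 − 181.5 = 17.5
Sxy = Σxy − (Σx)(Σy)/n = -629.97 − (-561.66) = -68.31
b = Sxy/Sxx = -68.31/17.5 = -3.903429
a = ȳ − b·x̄ = -17.02 − (-3.903429)·5.5 = 4.448857
ŷ(7) = 4.448857 + (-3.903429)·7 = -22.875143
residual = y − ŷ = -20.10 − (-22.875143) = 2.775143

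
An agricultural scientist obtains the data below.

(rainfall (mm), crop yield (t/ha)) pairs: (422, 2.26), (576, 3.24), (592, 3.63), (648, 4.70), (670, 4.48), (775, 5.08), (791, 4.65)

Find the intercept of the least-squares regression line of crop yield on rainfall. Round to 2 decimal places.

-0.72

n = 7, Σx = 4474, Σy = 28.04, Σxy = 18631.27, Σx² = 2955434
Sxx = Σx² − (Σx)²/n = 2955434 − 2859525.142857 = 95908.857143
Sxy = Σxy − (Σx)(Σy)/n = 18631.27 − 17921.565714 = 709.704286
b = Sxy/Sxx = 709.704286/95908.857143 = 0.007400
a = ȳ − b·x̄ = 4.005714 − 0.007400·639.142857 = -0.723801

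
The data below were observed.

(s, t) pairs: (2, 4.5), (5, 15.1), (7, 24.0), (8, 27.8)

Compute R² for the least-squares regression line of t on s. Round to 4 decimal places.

0.9973

n = 4, Σx = 22, Σy = 71.4, Σxy = 474.9, Σx² = 142, Σy² = 1597.1
Sxx = Σx² − (Σx)²/n = 142 − 121 = 21
Sxy = Σxy − (Σx)(Σy)/n = 474.9 − 392.7 = 82.2
Syy = Σy² − (Σy)²/n = 1597.1 − 1274.49 = 322.61
R² = Sxy²/(Sxx·Syy) = (82.2)²/(21·322.61) = 0.997348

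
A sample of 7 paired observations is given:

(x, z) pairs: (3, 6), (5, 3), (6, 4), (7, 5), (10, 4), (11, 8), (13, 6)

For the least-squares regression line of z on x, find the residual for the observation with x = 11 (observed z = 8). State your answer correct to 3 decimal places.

n = 7, Σx = 55, Σy = 36, Σxy = 298, Σx² = 509
Sxx = Σx² − (Σx)²/n = 509 − 432.142857 = 76.857143
Sxy = Σxy − (Σx)(Σy)/n = 298 − 282.857143 = 15.142857
b = Sxy/Sxx = 15.142857/76.857143 = 0.197026
a = ȳ − b·x̄ = 5.142857 − 0.197026·7.857143 = 3.594796
ŷ(11) = 3.594796 + 0.197026·11 = 5.762082
residual = y − ŷ = 8 − 5.762082 = 2.237918

2.238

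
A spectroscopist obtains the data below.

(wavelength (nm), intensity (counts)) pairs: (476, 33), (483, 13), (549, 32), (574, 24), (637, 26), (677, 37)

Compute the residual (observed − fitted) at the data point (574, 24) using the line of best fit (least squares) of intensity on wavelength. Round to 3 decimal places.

-3.880

n = 6, Σx = 3396, Σy = 165, Σxy = 94942, Σx² = 1954840
Sxx = Σx² − (Σx)²/n = 1954840 − 1922136 = 32704
Sxy = Σxy − (Σx)(Σy)/n = 94942 − 93390 = 1552
b = Sxy/Sxx = 1552/32704 = 0.047456
a = ȳ − b·x̄ = 27.5 − 0.047456·566 = 0.639922
ŷ(574) = 0.639922 + 0.047456·574 = 27.879648
residual = y − ŷ = 24 − 27.879648 = -3.879648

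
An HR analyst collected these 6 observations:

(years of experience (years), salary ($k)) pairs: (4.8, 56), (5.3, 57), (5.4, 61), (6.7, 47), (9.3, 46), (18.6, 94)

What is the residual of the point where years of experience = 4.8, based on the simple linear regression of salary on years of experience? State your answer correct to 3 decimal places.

n = 6, Σx = 50.1, Σy = 361, Σxy = 3391.4, Σx² = 557.63
Sxx = Σx² − (Σx)²/n = 557.63 − 418.335 = 139.295
Sxy = Σxy − (Σx)(Σy)/n = 3391.4 − 3014.35 = 377.05
b = Sxy/Sxx = 377.05/139.295 = 2.706845
a = ȳ − b·x̄ = 60.166667 − 2.706845·8.35 = 37.564509
ŷ(4.8) = 37.564509 + 2.706845·4.8 = 50.557366
residual = y − ŷ = 56 − 50.557366 = 5.442634

5.443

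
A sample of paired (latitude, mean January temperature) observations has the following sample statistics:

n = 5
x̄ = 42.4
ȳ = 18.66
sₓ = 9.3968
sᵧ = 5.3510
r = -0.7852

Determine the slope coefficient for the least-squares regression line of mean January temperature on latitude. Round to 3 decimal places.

b = r · sᵧ/sₓ = -0.7852 · 5.351/9.3968 = -0.447131

-0.447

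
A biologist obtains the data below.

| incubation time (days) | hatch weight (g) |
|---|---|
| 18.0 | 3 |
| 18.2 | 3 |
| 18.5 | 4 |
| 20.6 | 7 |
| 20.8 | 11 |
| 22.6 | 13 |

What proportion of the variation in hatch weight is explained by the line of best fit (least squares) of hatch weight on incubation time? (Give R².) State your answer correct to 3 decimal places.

0.930

n = 6, Σx = 118.7, Σy = 41, Σxy = 849.4, Σx² = 2365.25, Σy² = 373
Sxx = Σx² − (Σx)²/n = 2365.25 − 2348.281667 = 16.968333
Sxy = Σxy − (Σx)(Σy)/n = 849.4 − 811.116667 = 38.283333
Syy = Σy² − (Σy)²/n = 373 − 280.166667 = 92.833333
R² = Sxy²/(Sxx·Syy) = (38.283333)²/(16.968333·92.833333) = 0.930414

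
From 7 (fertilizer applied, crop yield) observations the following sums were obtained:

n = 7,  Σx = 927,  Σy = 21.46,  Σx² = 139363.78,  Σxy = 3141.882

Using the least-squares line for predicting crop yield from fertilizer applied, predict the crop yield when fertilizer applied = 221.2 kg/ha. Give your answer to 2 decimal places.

4.67

Sxx = Σx² − (Σx)²/n = 139363.78 − 122761.285714 = 16602.494286
Sxy = Σxy − (Σx)(Σy)/n = 3141.882 − 2841.917143 = 299.964857
b = Sxy/Sxx = 299.964857/16602.494286 = 0.018067
a = ȳ − b·x̄ = 3.065714 − 0.018067·132.428571 = 0.673067
ŷ(221.2) = a + b·221.2 = 0.673067 + 0.018067·221.2 = 4.669588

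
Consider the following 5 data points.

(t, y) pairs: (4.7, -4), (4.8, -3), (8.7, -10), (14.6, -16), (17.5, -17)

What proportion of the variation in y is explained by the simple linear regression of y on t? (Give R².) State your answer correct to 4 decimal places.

0.9639

n = 5, Σx = 50.3, Σy = -50, Σxy = -651.3, Σx² = 640.23, Σy² = 670
Sxx = Σx² − (Σx)²/n = 640.23 − 506.018 = 134.212
Sxy = Σxy − (Σx)(Σy)/n = -651.3 − (-503) = -148.3
Syy = Σy² − (Σy)²/n = 670 − 500 = 170
R² = Sxy²/(Sxx·Syy) = (-148.3)²/(134.212·170) = 0.963922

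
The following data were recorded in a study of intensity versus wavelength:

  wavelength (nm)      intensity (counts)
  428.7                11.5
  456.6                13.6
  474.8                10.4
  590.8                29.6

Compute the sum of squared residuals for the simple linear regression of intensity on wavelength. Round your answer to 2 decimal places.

26.05

n = 4, Σx = 1950.9, Σy = 65.1, Σxy = 33565.41, Σx² = 966746.93, Σy² = 1301.53
Sxx = Σx² − (Σx)²/n = 966746.93 − 951502.7025 = 15244.2275
Sxy = Σxy − (Σx)(Σy)/n = 33565.41 − 31750.8975 = 1814.5125
Syy = Σy² − (Σy)²/n = 1301.53 − 1059.5025 = 242.0275
b = Sxy/Sxx = 1814.5125/15244.2275 = 0.119029
SSE = Syy − b·Sxy = 242.0275 − 0.119029·1814.5125 = 26.047017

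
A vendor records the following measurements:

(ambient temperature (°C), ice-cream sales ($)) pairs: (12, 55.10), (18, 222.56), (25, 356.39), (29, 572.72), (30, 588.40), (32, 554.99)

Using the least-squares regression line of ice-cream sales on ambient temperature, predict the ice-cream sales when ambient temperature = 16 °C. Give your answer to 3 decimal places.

n = 6, Σx = 146, Σy = 2350.16, Σxy = 65597.59, Σx² = 3858
Sxx = Σx² − (Σx)²/n = 3858 − 3552.666667 = 305.333333
Sxy = Σxy − (Σx)(Σy)/n = 65597.59 − 57187.226667 = 8410.363333
b = Sxy/Sxx = 8410.363333/305.333333 = 27.544858
a = ȳ − b·x̄ = 391.693333 − 27.544858·24.333333 = -278.564880
ŷ(16) = a + b·16 = -278.564880 + 27.544858·16 = 162.152849

162.153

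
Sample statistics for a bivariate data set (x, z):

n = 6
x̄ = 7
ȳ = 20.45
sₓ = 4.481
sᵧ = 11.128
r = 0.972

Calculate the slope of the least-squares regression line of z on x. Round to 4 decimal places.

2.4138

b = r · sᵧ/sₓ = 0.972 · 11.128/4.481 = 2.413840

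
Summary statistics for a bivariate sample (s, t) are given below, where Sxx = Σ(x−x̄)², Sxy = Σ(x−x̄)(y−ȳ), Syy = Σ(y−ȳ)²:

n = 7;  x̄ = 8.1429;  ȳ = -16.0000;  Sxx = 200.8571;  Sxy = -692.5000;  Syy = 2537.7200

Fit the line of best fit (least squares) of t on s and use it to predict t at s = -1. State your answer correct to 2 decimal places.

15.52

b = Sxy/Sxx = -692.5/200.8571 = -3.447725
a = ȳ − b·x̄ = -16 − (-3.447725)·8.1429 = 12.074478
ŷ(-1) = a + b·-1 = 12.074478 + (-3.447725)·(-1) = 15.522203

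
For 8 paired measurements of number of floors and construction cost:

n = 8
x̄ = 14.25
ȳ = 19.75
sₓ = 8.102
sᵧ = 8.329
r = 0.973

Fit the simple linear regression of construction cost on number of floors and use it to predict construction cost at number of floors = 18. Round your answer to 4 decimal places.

23.5010

b = r · sᵧ/sₓ = 0.973 · 8.329/8.102 = 1.000261
a = ȳ − b·x̄ = 19.75 − 1.000261·14.25 = 5.496277
ŷ(18) = a + b·18 = 5.496277 + 1.000261·18 = 23.500980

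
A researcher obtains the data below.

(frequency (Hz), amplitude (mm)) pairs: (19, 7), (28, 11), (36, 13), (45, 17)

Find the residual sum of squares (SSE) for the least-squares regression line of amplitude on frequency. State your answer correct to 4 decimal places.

0.5297

n = 4, Σx = 128, Σy = 48, Σxy = 1674, Σx² = 4466, Σy² = 628
Sxx = Σx² − (Σx)²/n = 4466 − 4096 = 370
Sxy = Σxy − (Σx)(Σy)/n = 1674 − 1536 = 138
Syy = Σy² − (Σy)²/n = 628 − 576 = 52
b = Sxy/Sxx = 138/370 = 0.372973
SSE = Syy − b·Sxy = 52 − 0.372973·138 = 0.529730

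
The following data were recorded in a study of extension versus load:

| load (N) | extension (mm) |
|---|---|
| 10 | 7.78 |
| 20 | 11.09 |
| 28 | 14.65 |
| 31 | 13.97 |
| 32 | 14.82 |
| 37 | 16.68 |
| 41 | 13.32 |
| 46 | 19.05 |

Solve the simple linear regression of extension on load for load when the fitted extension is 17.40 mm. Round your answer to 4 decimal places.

n = 8, Σx = 245, Σy = 111.36, Σxy = 3656.69, Σx² = 8435
Sxx = Σx² − (Σx)²/n = 8435 − 7503.125 = 931.875
Sxy = Σxy − (Σx)(Σy)/n = 3656.69 − 3410.4 = 246.29
b = Sxy/Sxx = 246.29/931.875 = 0.264295
a = ȳ − b·x̄ = 13.92 − 0.264295·30.625 = 5.825962
Set a + b·x = 17.40: x = (17.40 − 5.825962) / 0.264295 = 43.792100

43.7921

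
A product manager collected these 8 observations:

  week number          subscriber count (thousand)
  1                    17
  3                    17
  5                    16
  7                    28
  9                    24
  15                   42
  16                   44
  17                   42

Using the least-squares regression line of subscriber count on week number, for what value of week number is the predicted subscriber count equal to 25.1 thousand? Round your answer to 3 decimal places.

n = 8, Σx = 73, Σy = 230, Σxy = 2608, Σx² = 935
Sxx = Σx² − (Σx)²/n = 935 − 666.125 = 268.875
Sxy = Σxy − (Σx)(Σy)/n = 2608 − 2098.75 = 509.25
b = Sxy/Sxx = 509.25/268.875 = 1.894003
a = ȳ − b·x̄ = 28.75 − 1.894003·9.125 = 11.467225
Set a + b·x = 25.1: x = (25.1 − 11.467225) / 1.894003 = 7.197865

7.198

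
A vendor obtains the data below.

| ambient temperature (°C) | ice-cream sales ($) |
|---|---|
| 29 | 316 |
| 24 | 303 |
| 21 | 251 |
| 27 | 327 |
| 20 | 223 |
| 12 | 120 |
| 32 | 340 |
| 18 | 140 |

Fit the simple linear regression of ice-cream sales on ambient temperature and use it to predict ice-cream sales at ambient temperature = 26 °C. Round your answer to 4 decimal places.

291.2164

n = 8, Σx = 183, Σy = 2020, Σxy = 49836, Σx² = 4479
Sxx = Σx² − (Σx)²/n = 4479 − 4186.125 = 292.875
Sxy = Σxy − (Σx)(Σy)/n = 49836 − 46207.5 = 3628.5
b = Sxy/Sxx = 3628.5/292.875 = 12.389245
a = ȳ − b·x̄ = 252.5 − 12.389245·22.875 = -30.903969
ŷ(26) = a + b·26 = -30.903969 + 12.389245·26 = 291.216389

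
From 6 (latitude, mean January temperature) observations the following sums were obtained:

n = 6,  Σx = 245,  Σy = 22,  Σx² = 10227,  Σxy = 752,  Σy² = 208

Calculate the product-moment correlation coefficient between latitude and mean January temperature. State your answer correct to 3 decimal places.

Sxx = Σx² − (Σx)²/n = 10227 − 10004.166667 = 222.833333
Sxy = Σxy − (Σx)(Σy)/n = 752 − 898.333333 = -146.333333
Syy = Σy² − (Σy)²/n = 208 − 80.666667 = 127.333333
r = Sxy/√(Sxx·Syy) = -146.333333/√(28374.111111) = -146.333333/168.446167 = -0.868725

-0.869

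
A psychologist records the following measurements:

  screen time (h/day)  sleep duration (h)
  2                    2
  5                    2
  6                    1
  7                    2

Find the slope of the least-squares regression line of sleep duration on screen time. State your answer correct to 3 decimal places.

n = 4, Σx = 20, Σy = 7, Σxy = 34, Σx² = 114
Sxx = Σx² − (Σx)²/n = 114 − 100 = 14
Sxy = Σxy − (Σx)(Σy)/n = 34 − 35 = -1
b = Sxy/Sxx = -1/14 = -0.071429

-0.071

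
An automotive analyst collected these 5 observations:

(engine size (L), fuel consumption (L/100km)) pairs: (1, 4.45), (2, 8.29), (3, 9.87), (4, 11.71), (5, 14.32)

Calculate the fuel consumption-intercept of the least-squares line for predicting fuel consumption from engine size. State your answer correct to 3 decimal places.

2.780

n = 5, Σx = 15, Σy = 48.64, Σxy = 169.08, Σx² = 55
Sxx = Σx² − (Σx)²/n = 55 − 45 = 10
Sxy = Σxy − (Σx)(Σy)/n = 169.08 − 145.92 = 23.16
b = Sxy/Sxx = 23.16/10 = 2.316
a = ȳ − b·x̄ = 9.728 − 2.316·3 = 2.78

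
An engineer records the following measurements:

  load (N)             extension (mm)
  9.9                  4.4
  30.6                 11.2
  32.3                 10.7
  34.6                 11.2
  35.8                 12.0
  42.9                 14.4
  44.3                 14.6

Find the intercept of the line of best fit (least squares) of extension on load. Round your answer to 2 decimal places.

n = 7, Σx = 230.4, Σy = 78.5, Σxy = 2813.55, Σx² = 8359.36
Sxx = Σx² − (Σx)²/n = 8359.36 − 7583.451429 = 775.908571
Sxy = Σxy − (Σx)(Σy)/n = 2813.55 − 2583.771429 = 229.778571
b = Sxy/Sxx = 229.778571/775.908571 = 0.296141
a = ȳ − b·x̄ = 11.214286 − 0.296141·32.914286 = 1.467006

1.47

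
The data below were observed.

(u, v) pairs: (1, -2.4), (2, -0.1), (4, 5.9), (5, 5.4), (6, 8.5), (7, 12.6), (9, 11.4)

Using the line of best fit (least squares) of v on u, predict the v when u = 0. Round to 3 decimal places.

-3.346

n = 7, Σx = 34, Σy = 41.3, Σxy = 289.8, Σx² = 212
Sxx = Σx² − (Σx)²/n = 212 − 165.142857 = 46.857143
Sxy = Σxy − (Σx)(Σy)/n = 289.8 − 200.6 = 89.2
b = Sxy/Sxx = 89.2/46.857143 = 1.903659
a = ȳ − b·x̄ = 5.9 − 1.903659·4.857143 = -3.346341
ŷ(0) = a + b·0 = -3.346341 + 1.903659·0 = -3.346341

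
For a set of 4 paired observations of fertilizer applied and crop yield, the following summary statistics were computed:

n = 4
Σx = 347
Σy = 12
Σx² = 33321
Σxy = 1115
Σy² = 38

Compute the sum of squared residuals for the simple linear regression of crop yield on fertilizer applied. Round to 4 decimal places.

0.2987

Sxx = Σx² − (Σx)²/n = 33321 − 30102.25 = 3218.75
Sxy = Σxy − (Σx)(Σy)/n = 1115 − 1041 = 74
Syy = Σy² − (Σy)²/n = 38 − 36 = 2
b = Sxy/Sxx = 74/3218.75 = 0.022990
SSE = Syy − b·Sxy = 2 − 0.022990·74 = 0.298718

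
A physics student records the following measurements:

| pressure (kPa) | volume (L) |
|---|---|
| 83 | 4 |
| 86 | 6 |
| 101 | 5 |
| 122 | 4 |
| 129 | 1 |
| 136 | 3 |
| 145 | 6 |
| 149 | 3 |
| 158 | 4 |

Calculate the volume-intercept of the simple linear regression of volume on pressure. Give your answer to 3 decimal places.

n = 9, Σx = 1109, Σy = 36, Σxy = 4327, Σx² = 142697
Sxx = Σx² − (Σx)²/n = 142697 − 136653.444444 = 6043.555556
Sxy = Σxy − (Σx)(Σy)/n = 4327 − 4436 = -109
b = Sxy/Sxx = -109/6043.555556 = -0.018036
a = ȳ − b·x̄ = 4 − (-0.018036)·123.222222 = 6.222404

6.222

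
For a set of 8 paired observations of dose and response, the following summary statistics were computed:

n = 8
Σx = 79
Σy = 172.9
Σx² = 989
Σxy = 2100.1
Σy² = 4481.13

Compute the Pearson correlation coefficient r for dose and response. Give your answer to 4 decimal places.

Sxx = Σx² − (Σx)²/n = 989 − 780.125 = 208.875
Sxy = Σxy − (Σx)(Σy)/n = 2100.1 − 1707.3875 = 392.7125
Syy = Σy² − (Σy)²/n = 4481.13 − 3736.80125 = 744.32875
r = Sxy/√(Sxx·Syy) = 392.7125/√(155471.667656) = 392.7125/394.298957 = 0.995977

0.9960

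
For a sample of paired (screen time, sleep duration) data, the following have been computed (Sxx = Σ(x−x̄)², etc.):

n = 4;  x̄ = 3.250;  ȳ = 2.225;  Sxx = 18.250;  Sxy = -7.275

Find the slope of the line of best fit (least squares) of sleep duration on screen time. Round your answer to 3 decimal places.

-0.399

b = Sxy/Sxx = -7.275/18.25 = -0.398630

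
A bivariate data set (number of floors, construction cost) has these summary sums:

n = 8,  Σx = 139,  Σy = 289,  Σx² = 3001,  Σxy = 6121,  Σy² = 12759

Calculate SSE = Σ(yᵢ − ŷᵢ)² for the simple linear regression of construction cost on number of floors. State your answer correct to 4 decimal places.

254.9959

Sxx = Σx² − (Σx)²/n = 3001 − 2415.125 = 585.875
Sxy = Σxy − (Σx)(Σy)/n = 6121 − 5021.375 = 1099.625
Syy = Σy² − (Σy)²/n = 12759 − 10440.125 = 2318.875
b = Sxy/Sxx = 1099.625/585.875 = 1.876894
SSE = Syy − b·Sxy = 2318.875 − 1.876894·1099.625 = 254.995946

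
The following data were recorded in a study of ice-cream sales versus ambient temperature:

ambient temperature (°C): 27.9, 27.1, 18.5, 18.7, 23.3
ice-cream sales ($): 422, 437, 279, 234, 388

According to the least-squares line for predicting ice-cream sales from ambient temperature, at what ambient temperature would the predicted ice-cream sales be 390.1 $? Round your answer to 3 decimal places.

n = 5, Σx = 115.5, Σy = 1760, Σxy = 42194.2, Σx² = 2747.65
Sxx = Σx² − (Σx)²/n = 2747.65 − 2668.05 = 79.6
Sxy = Σxy − (Σx)(Σy)/n = 42194.2 − 40656 = 1538.2
b = Sxy/Sxx = 1538.2/79.6 = 19.324121
a = ȳ − b·x̄ = 352 − 19.324121·23.1 = -94.387186
Set a + b·x = 390.1: x = (390.1 − (-94.387186)) / 19.324121 = 25.071629

25.072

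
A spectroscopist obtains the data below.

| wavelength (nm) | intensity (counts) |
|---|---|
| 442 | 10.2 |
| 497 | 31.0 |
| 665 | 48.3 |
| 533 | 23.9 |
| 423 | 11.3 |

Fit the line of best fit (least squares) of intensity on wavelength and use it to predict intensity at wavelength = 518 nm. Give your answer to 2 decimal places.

25.87

n = 5, Σx = 2560, Σy = 124.7, Σxy = 69553.5, Σx² = 1347616
Sxx = Σx² − (Σx)²/n = 1347616 − 1310720 = 36896
Sxy = Σxy − (Σx)(Σy)/n = 69553.5 − 63846.4 = 5707.1
b = Sxy/Sxx = 5707.1/36896 = 0.154681
a = ȳ − b·x̄ = 24.94 − 0.154681·512 = -54.256531
ŷ(518) = a + b·518 = -54.256531 + 0.154681·518 = 25.868084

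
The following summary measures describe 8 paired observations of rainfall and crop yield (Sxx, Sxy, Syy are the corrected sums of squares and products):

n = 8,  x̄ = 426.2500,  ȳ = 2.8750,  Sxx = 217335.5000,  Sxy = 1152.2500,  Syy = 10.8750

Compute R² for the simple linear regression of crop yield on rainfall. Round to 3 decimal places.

R² = Sxy²/(Sxx·Syy) = (1152.25)²/(217335.5·10.875) = 0.561738

0.562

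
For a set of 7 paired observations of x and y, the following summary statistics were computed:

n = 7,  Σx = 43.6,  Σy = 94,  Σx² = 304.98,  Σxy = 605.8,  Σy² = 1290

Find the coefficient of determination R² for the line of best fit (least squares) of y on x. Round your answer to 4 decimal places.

0.4456

Sxx = Σx² − (Σx)²/n = 304.98 − 271.565714 = 33.414286
Sxy = Σxy − (Σx)(Σy)/n = 605.8 − 585.485714 = 20.314286
Syy = Σy² − (Σy)²/n = 1290 − 1262.285714 = 27.714286
R² = Sxy²/(Sxx·Syy) = (20.314286)²/(33.414286·27.714286) = 0.445623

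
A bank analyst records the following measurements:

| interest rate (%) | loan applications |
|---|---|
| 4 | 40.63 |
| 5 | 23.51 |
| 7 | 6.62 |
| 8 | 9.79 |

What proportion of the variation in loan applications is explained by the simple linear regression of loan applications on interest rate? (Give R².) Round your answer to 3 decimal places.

0.856

n = 4, Σx = 24, Σy = 80.55, Σxy = 404.73, Σx² = 154, Σy² = 2343.1855
Sxx = Σx² − (Σx)²/n = 154 − 144 = 10
Sxy = Σxy − (Σx)(Σy)/n = 404.73 − 483.3 = -78.57
Syy = Σy² − (Σy)²/n = 2343.1855 − 1622.075625 = 721.109875
R² = Sxy²/(Sxx·Syy) = (-78.57)²/(10·721.109875) = 0.856075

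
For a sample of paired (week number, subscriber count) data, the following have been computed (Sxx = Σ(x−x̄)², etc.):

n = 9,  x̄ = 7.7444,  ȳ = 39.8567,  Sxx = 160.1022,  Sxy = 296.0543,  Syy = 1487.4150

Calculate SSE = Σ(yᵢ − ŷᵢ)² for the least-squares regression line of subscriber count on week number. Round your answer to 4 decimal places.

939.9638

b = Sxy/Sxx = 296.0543/160.1022 = 1.849158
SSE = Syy − b·Sxy = 1487.415 − 1.849158·296.0543 = 939.963756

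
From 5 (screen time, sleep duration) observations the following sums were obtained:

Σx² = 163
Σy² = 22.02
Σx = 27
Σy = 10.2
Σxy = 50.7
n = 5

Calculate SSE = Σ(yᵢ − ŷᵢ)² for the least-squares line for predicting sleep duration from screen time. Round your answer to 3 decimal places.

0.097

Sxx = Σx² − (Σx)²/n = 163 − 145.8 = 17.2
Sxy = Σxy − (Σx)(Σy)/n = 50.7 − 55.08 = -4.38
Syy = Σy² − (Σy)²/n = 22.02 − 20.808 = 1.212
b = Sxy/Sxx = -4.38/17.2 = -0.254651
SSE = Syy − b·Sxy = 1.212 − (-0.254651)·(-4.38) = 0.096628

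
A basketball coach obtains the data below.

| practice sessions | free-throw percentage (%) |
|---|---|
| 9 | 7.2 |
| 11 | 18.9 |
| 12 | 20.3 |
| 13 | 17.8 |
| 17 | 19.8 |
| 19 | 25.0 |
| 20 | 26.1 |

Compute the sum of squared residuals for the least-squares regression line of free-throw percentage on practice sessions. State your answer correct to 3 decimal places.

n = 7, Σx = 101, Σy = 135.1, Σxy = 2081.3, Σx² = 1565, Σy² = 2836.23
Sxx = Σx² − (Σx)²/n = 1565 − 1457.285714 = 107.714286
Sxy = Σxy − (Σx)(Σy)/n = 2081.3 − 1949.3 = 132
Syy = Σy² − (Σy)²/n = 2836.23 − 2607.43 = 228.8
b = Sxy/Sxx = 132/107.714286 = 1.225464
SSE = Syy − b·Sxy = 228.8 − 1.225464·132 = 67.038727

67.039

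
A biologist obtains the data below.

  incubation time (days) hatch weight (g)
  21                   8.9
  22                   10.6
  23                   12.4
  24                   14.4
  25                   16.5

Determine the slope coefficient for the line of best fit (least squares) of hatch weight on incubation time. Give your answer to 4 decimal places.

n = 5, Σx = 115, Σy = 62.8, Σxy = 1463.4, Σx² = 2655
Sxx = Σx² − (Σx)²/n = 2655 − 2645 = 10
Sxy = Σxy − (Σx)(Σy)/n = 1463.4 − 1444.4 = 19
b = Sxy/Sxx = 19/10 = 1.9

1.9000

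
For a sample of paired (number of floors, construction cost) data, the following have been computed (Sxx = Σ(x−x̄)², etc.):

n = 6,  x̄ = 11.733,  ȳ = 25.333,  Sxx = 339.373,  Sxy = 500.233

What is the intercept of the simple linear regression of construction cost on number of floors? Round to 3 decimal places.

b = Sxy/Sxx = 500.233/339.373 = 1.473992
a = ȳ − b·x̄ = 25.333 − 1.473992·11.733 = 8.038655

8.039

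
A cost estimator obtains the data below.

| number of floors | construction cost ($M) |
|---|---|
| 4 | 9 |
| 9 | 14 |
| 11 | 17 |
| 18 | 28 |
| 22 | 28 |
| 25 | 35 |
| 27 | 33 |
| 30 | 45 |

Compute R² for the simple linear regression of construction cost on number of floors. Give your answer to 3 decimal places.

n = 8, Σx = 146, Σy = 209, Σxy = 4585, Σx² = 3280, Σy² = 6473
Sxx = Σx² − (Σx)²/n = 3280 − 2664.5 = 615.5
Sxy = Σxy − (Σx)(Σy)/n = 4585 − 3814.25 = 770.75
Syy = Σy² − (Σy)²/n = 6473 − 5460.125 = 1012.875
R² = Sxy²/(Sxx·Syy) = (770.75)²/(615.5·1012.875) = 0.952891

0.953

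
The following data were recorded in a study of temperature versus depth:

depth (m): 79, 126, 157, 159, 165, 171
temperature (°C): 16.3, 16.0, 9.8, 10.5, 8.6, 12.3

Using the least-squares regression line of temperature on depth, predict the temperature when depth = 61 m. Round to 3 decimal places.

n = 6, Σx = 857, Σy = 73.5, Σxy = 10034.1, Σx² = 128513
Sxx = Σx² − (Σx)²/n = 128513 − 122408.166667 = 6104.833333
Sxy = Σxy − (Σx)(Σy)/n = 10034.1 − 10498.25 = -464.15
b = Sxy/Sxx = -464.15/6104.833333 = -0.076030
a = ȳ − b·x̄ = 12.25 − (-0.076030)·142.833333 = 23.109607
ŷ(61) = a + b·61 = 23.109607 + (-0.076030)·61 = 18.471782

18.472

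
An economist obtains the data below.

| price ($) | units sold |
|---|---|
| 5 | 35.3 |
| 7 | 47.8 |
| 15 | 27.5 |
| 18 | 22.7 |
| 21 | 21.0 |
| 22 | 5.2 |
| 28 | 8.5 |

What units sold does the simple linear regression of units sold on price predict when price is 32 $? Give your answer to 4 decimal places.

n = 7, Σx = 116, Σy = 168, Σxy = 2125.6, Σx² = 2332
Sxx = Σx² − (Σx)²/n = 2332 − 1922.285714 = 409.714286
Sxy = Σxy − (Σx)(Σy)/n = 2125.6 − 2784 = -658.4
b = Sxy/Sxx = -658.4/409.714286 = -1.606974
a = ȳ − b·x̄ = 24 − (-1.606974)·16.571429 = 50.629847
ŷ(32) = a + b·32 = 50.629847 + (-1.606974)·32 = -0.793305

-0.7933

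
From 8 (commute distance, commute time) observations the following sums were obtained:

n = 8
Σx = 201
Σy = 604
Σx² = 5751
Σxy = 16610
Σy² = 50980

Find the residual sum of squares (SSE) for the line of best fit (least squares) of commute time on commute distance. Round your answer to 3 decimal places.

2441.970

Sxx = Σx² − (Σx)²/n = 5751 − 5050.125 = 700.875
Sxy = Σxy − (Σx)(Σy)/n = 16610 − 15175.5 = 1434.5
Syy = Σy² − (Σy)²/n = 50980 − 45602 = 5378
b = Sxy/Sxx = 1434.5/700.875 = 2.046727
SSE = Syy − b·Sxy = 5378 − 2.046727·1434.5 = 2441.969681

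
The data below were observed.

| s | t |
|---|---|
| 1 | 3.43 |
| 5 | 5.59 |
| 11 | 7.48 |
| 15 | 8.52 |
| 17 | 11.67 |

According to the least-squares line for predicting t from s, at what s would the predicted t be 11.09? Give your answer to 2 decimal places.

n = 5, Σx = 49, Σy = 36.69, Σxy = 439.85, Σx² = 661
Sxx = Σx² − (Σx)²/n = 661 − 480.2 = 180.8
Sxy = Σxy − (Σx)(Σy)/n = 439.85 − 359.562 = 80.288
b = Sxy/Sxx = 80.288/180.8 = 0.444071
a = ȳ − b·x̄ = 7.338 − 0.444071·9.8 = 2.986106
Set a + b·x = 11.09: x = (11.09 − 2.986106) / 0.444071 = 18.249103

18.25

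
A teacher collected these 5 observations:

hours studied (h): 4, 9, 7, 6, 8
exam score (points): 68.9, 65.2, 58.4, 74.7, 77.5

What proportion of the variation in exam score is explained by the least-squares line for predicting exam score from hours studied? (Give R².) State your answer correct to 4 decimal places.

0.0061

n = 5, Σx = 34, Σy = 344.7, Σxy = 2339.4, Σx² = 246, Σy² = 23995.15
Sxx = Σx² − (Σx)²/n = 246 − 231.2 = 14.8
Sxy = Σxy − (Σx)(Σy)/n = 2339.4 − 2343.96 = -4.56
Syy = Σy² − (Σy)²/n = 23995.15 − 23763.618 = 231.532
R² = Sxy²/(Sxx·Syy) = (-4.56)²/(14.8·231.532) = 0.006068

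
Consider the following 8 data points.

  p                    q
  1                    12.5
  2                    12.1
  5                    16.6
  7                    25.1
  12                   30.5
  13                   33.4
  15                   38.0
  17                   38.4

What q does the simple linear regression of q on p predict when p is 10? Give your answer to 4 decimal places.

n = 8, Σx = 72, Σy = 206.6, Σxy = 2318.4, Σx² = 906
Sxx = Σx² − (Σx)²/n = 906 − 648 = 258
Sxy = Σxy − (Σx)(Σy)/n = 2318.4 − 1859.4 = 459
b = Sxy/Sxx = 459/258 = 1.779070
a = ȳ − b·x̄ = 25.825 − 1.779070·9 = 9.813372
ŷ(10) = a + b·10 = 9.813372 + 1.779070·10 = 27.604070

27.6041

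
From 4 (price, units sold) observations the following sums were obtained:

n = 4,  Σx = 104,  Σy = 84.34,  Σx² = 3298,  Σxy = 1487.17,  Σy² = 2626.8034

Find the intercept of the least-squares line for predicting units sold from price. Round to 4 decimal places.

51.9729

Sxx = Σx² − (Σx)²/n = 3298 − 2704 = 594
Sxy = Σxy − (Σx)(Σy)/n = 1487.17 − 2192.84 = -705.67
b = Sxy/Sxx = -705.67/594 = -1.187997
a = ȳ − b·x̄ = 21.085 − (-1.187997)·26 = 51.972912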